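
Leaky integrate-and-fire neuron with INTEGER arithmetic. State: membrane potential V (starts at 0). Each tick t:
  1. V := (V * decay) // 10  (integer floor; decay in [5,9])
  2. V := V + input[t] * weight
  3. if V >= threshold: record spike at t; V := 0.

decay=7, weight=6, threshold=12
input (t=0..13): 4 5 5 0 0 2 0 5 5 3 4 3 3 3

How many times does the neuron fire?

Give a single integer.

t=0: input=4 -> V=0 FIRE
t=1: input=5 -> V=0 FIRE
t=2: input=5 -> V=0 FIRE
t=3: input=0 -> V=0
t=4: input=0 -> V=0
t=5: input=2 -> V=0 FIRE
t=6: input=0 -> V=0
t=7: input=5 -> V=0 FIRE
t=8: input=5 -> V=0 FIRE
t=9: input=3 -> V=0 FIRE
t=10: input=4 -> V=0 FIRE
t=11: input=3 -> V=0 FIRE
t=12: input=3 -> V=0 FIRE
t=13: input=3 -> V=0 FIRE

Answer: 11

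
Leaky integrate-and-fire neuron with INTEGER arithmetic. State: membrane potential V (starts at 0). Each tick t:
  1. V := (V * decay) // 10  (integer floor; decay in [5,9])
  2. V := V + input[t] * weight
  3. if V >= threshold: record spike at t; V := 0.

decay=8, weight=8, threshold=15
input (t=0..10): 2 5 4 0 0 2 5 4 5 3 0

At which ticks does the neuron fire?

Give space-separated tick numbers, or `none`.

Answer: 0 1 2 5 6 7 8 9

Derivation:
t=0: input=2 -> V=0 FIRE
t=1: input=5 -> V=0 FIRE
t=2: input=4 -> V=0 FIRE
t=3: input=0 -> V=0
t=4: input=0 -> V=0
t=5: input=2 -> V=0 FIRE
t=6: input=5 -> V=0 FIRE
t=7: input=4 -> V=0 FIRE
t=8: input=5 -> V=0 FIRE
t=9: input=3 -> V=0 FIRE
t=10: input=0 -> V=0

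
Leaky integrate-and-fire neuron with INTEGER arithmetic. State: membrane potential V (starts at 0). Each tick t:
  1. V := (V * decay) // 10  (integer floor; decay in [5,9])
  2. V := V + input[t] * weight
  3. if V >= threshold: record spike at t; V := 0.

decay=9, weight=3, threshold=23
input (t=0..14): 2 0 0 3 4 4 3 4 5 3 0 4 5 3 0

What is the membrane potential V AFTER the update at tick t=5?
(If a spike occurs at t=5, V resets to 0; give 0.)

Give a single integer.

Answer: 0

Derivation:
t=0: input=2 -> V=6
t=1: input=0 -> V=5
t=2: input=0 -> V=4
t=3: input=3 -> V=12
t=4: input=4 -> V=22
t=5: input=4 -> V=0 FIRE
t=6: input=3 -> V=9
t=7: input=4 -> V=20
t=8: input=5 -> V=0 FIRE
t=9: input=3 -> V=9
t=10: input=0 -> V=8
t=11: input=4 -> V=19
t=12: input=5 -> V=0 FIRE
t=13: input=3 -> V=9
t=14: input=0 -> V=8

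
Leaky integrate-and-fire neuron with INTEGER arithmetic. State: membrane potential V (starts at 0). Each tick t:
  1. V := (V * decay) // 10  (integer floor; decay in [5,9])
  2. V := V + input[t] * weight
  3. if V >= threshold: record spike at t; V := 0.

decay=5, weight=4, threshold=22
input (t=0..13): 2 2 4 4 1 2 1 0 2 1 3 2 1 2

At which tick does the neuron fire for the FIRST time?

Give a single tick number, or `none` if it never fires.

t=0: input=2 -> V=8
t=1: input=2 -> V=12
t=2: input=4 -> V=0 FIRE
t=3: input=4 -> V=16
t=4: input=1 -> V=12
t=5: input=2 -> V=14
t=6: input=1 -> V=11
t=7: input=0 -> V=5
t=8: input=2 -> V=10
t=9: input=1 -> V=9
t=10: input=3 -> V=16
t=11: input=2 -> V=16
t=12: input=1 -> V=12
t=13: input=2 -> V=14

Answer: 2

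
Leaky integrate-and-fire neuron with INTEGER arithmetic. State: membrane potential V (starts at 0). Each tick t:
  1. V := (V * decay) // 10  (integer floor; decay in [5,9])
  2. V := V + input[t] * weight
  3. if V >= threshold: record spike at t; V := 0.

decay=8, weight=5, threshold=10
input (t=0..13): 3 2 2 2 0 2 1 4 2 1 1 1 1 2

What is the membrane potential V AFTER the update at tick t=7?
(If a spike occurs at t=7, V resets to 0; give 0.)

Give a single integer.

Answer: 0

Derivation:
t=0: input=3 -> V=0 FIRE
t=1: input=2 -> V=0 FIRE
t=2: input=2 -> V=0 FIRE
t=3: input=2 -> V=0 FIRE
t=4: input=0 -> V=0
t=5: input=2 -> V=0 FIRE
t=6: input=1 -> V=5
t=7: input=4 -> V=0 FIRE
t=8: input=2 -> V=0 FIRE
t=9: input=1 -> V=5
t=10: input=1 -> V=9
t=11: input=1 -> V=0 FIRE
t=12: input=1 -> V=5
t=13: input=2 -> V=0 FIRE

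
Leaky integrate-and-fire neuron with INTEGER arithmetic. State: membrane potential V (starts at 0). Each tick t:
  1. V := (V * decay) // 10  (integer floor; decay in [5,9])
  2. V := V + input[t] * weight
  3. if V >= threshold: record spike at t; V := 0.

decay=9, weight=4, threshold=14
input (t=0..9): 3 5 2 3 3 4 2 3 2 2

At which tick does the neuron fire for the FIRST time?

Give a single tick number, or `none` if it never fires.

t=0: input=3 -> V=12
t=1: input=5 -> V=0 FIRE
t=2: input=2 -> V=8
t=3: input=3 -> V=0 FIRE
t=4: input=3 -> V=12
t=5: input=4 -> V=0 FIRE
t=6: input=2 -> V=8
t=7: input=3 -> V=0 FIRE
t=8: input=2 -> V=8
t=9: input=2 -> V=0 FIRE

Answer: 1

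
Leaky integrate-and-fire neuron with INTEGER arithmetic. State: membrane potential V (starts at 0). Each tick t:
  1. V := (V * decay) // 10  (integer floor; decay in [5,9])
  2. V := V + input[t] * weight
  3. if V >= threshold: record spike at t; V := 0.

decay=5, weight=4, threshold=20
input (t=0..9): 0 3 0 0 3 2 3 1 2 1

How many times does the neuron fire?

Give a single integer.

t=0: input=0 -> V=0
t=1: input=3 -> V=12
t=2: input=0 -> V=6
t=3: input=0 -> V=3
t=4: input=3 -> V=13
t=5: input=2 -> V=14
t=6: input=3 -> V=19
t=7: input=1 -> V=13
t=8: input=2 -> V=14
t=9: input=1 -> V=11

Answer: 0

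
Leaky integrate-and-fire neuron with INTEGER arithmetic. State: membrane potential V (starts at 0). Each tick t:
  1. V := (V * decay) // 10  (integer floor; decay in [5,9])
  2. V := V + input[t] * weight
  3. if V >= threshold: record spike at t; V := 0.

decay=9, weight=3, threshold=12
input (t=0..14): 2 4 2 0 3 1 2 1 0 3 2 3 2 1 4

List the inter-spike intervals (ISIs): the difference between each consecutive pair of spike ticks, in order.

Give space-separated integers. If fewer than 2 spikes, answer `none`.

Answer: 3 5 2 3

Derivation:
t=0: input=2 -> V=6
t=1: input=4 -> V=0 FIRE
t=2: input=2 -> V=6
t=3: input=0 -> V=5
t=4: input=3 -> V=0 FIRE
t=5: input=1 -> V=3
t=6: input=2 -> V=8
t=7: input=1 -> V=10
t=8: input=0 -> V=9
t=9: input=3 -> V=0 FIRE
t=10: input=2 -> V=6
t=11: input=3 -> V=0 FIRE
t=12: input=2 -> V=6
t=13: input=1 -> V=8
t=14: input=4 -> V=0 FIRE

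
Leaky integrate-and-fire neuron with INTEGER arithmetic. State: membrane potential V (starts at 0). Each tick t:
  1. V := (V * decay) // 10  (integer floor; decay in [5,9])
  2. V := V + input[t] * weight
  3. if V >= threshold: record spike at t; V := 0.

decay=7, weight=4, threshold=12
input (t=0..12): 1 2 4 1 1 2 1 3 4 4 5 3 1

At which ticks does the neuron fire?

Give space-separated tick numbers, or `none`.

t=0: input=1 -> V=4
t=1: input=2 -> V=10
t=2: input=4 -> V=0 FIRE
t=3: input=1 -> V=4
t=4: input=1 -> V=6
t=5: input=2 -> V=0 FIRE
t=6: input=1 -> V=4
t=7: input=3 -> V=0 FIRE
t=8: input=4 -> V=0 FIRE
t=9: input=4 -> V=0 FIRE
t=10: input=5 -> V=0 FIRE
t=11: input=3 -> V=0 FIRE
t=12: input=1 -> V=4

Answer: 2 5 7 8 9 10 11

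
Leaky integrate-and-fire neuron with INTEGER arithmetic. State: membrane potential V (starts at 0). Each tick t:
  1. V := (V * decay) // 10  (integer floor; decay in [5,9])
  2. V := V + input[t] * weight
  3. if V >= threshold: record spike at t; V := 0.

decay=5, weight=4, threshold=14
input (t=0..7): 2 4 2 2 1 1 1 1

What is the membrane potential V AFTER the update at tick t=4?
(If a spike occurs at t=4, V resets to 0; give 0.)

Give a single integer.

t=0: input=2 -> V=8
t=1: input=4 -> V=0 FIRE
t=2: input=2 -> V=8
t=3: input=2 -> V=12
t=4: input=1 -> V=10
t=5: input=1 -> V=9
t=6: input=1 -> V=8
t=7: input=1 -> V=8

Answer: 10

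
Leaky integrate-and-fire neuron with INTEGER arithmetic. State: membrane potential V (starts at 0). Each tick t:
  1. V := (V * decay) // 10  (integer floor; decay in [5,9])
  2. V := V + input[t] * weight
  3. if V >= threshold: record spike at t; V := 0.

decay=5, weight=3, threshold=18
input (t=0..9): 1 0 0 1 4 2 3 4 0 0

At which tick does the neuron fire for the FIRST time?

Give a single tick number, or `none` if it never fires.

Answer: 7

Derivation:
t=0: input=1 -> V=3
t=1: input=0 -> V=1
t=2: input=0 -> V=0
t=3: input=1 -> V=3
t=4: input=4 -> V=13
t=5: input=2 -> V=12
t=6: input=3 -> V=15
t=7: input=4 -> V=0 FIRE
t=8: input=0 -> V=0
t=9: input=0 -> V=0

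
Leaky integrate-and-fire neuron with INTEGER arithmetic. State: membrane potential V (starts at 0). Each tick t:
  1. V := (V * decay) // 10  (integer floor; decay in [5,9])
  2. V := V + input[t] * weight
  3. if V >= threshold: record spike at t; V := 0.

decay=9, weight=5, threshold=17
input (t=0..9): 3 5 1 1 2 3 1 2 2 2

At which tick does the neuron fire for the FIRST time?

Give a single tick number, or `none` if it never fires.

Answer: 1

Derivation:
t=0: input=3 -> V=15
t=1: input=5 -> V=0 FIRE
t=2: input=1 -> V=5
t=3: input=1 -> V=9
t=4: input=2 -> V=0 FIRE
t=5: input=3 -> V=15
t=6: input=1 -> V=0 FIRE
t=7: input=2 -> V=10
t=8: input=2 -> V=0 FIRE
t=9: input=2 -> V=10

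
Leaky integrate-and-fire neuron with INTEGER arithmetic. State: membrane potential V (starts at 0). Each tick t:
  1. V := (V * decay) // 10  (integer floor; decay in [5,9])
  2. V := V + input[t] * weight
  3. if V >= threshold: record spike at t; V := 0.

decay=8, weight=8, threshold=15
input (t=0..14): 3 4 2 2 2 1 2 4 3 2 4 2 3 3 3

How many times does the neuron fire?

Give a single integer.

Answer: 14

Derivation:
t=0: input=3 -> V=0 FIRE
t=1: input=4 -> V=0 FIRE
t=2: input=2 -> V=0 FIRE
t=3: input=2 -> V=0 FIRE
t=4: input=2 -> V=0 FIRE
t=5: input=1 -> V=8
t=6: input=2 -> V=0 FIRE
t=7: input=4 -> V=0 FIRE
t=8: input=3 -> V=0 FIRE
t=9: input=2 -> V=0 FIRE
t=10: input=4 -> V=0 FIRE
t=11: input=2 -> V=0 FIRE
t=12: input=3 -> V=0 FIRE
t=13: input=3 -> V=0 FIRE
t=14: input=3 -> V=0 FIRE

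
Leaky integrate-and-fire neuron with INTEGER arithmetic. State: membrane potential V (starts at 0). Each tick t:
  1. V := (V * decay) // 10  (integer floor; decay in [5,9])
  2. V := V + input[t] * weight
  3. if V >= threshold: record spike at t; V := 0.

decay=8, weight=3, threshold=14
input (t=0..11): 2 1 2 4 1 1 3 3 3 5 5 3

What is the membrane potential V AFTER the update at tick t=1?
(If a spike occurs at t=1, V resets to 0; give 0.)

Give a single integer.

t=0: input=2 -> V=6
t=1: input=1 -> V=7
t=2: input=2 -> V=11
t=3: input=4 -> V=0 FIRE
t=4: input=1 -> V=3
t=5: input=1 -> V=5
t=6: input=3 -> V=13
t=7: input=3 -> V=0 FIRE
t=8: input=3 -> V=9
t=9: input=5 -> V=0 FIRE
t=10: input=5 -> V=0 FIRE
t=11: input=3 -> V=9

Answer: 7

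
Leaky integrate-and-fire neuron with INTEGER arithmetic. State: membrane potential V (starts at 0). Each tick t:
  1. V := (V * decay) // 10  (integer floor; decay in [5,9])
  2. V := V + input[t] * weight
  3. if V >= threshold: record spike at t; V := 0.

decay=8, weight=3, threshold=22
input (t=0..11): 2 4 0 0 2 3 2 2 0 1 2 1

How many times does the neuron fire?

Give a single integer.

t=0: input=2 -> V=6
t=1: input=4 -> V=16
t=2: input=0 -> V=12
t=3: input=0 -> V=9
t=4: input=2 -> V=13
t=5: input=3 -> V=19
t=6: input=2 -> V=21
t=7: input=2 -> V=0 FIRE
t=8: input=0 -> V=0
t=9: input=1 -> V=3
t=10: input=2 -> V=8
t=11: input=1 -> V=9

Answer: 1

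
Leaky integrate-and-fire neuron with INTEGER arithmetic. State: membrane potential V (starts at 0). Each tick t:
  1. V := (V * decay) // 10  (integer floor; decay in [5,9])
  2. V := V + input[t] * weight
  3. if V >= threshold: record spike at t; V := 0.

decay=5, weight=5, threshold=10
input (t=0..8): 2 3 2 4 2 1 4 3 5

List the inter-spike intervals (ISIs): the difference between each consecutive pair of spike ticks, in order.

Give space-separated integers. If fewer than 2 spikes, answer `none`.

Answer: 1 1 1 1 2 1 1

Derivation:
t=0: input=2 -> V=0 FIRE
t=1: input=3 -> V=0 FIRE
t=2: input=2 -> V=0 FIRE
t=3: input=4 -> V=0 FIRE
t=4: input=2 -> V=0 FIRE
t=5: input=1 -> V=5
t=6: input=4 -> V=0 FIRE
t=7: input=3 -> V=0 FIRE
t=8: input=5 -> V=0 FIRE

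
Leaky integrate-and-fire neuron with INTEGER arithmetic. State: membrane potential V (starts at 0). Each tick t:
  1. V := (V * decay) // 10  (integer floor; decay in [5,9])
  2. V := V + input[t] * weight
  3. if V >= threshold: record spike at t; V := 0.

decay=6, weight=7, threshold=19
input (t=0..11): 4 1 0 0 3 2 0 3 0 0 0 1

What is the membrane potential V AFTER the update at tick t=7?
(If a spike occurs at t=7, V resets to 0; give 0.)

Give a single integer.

t=0: input=4 -> V=0 FIRE
t=1: input=1 -> V=7
t=2: input=0 -> V=4
t=3: input=0 -> V=2
t=4: input=3 -> V=0 FIRE
t=5: input=2 -> V=14
t=6: input=0 -> V=8
t=7: input=3 -> V=0 FIRE
t=8: input=0 -> V=0
t=9: input=0 -> V=0
t=10: input=0 -> V=0
t=11: input=1 -> V=7

Answer: 0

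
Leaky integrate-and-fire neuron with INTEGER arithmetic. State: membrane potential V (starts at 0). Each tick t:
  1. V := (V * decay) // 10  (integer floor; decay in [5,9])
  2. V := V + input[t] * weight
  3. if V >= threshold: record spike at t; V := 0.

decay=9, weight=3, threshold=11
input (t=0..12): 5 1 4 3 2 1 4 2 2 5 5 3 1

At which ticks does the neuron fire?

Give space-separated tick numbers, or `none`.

t=0: input=5 -> V=0 FIRE
t=1: input=1 -> V=3
t=2: input=4 -> V=0 FIRE
t=3: input=3 -> V=9
t=4: input=2 -> V=0 FIRE
t=5: input=1 -> V=3
t=6: input=4 -> V=0 FIRE
t=7: input=2 -> V=6
t=8: input=2 -> V=0 FIRE
t=9: input=5 -> V=0 FIRE
t=10: input=5 -> V=0 FIRE
t=11: input=3 -> V=9
t=12: input=1 -> V=0 FIRE

Answer: 0 2 4 6 8 9 10 12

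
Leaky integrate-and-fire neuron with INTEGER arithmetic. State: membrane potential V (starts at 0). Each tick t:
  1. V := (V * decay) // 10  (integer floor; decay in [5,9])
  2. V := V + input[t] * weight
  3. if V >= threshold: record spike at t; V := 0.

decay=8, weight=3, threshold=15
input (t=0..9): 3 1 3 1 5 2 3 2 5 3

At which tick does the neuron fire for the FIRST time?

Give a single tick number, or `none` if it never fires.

Answer: 2

Derivation:
t=0: input=3 -> V=9
t=1: input=1 -> V=10
t=2: input=3 -> V=0 FIRE
t=3: input=1 -> V=3
t=4: input=5 -> V=0 FIRE
t=5: input=2 -> V=6
t=6: input=3 -> V=13
t=7: input=2 -> V=0 FIRE
t=8: input=5 -> V=0 FIRE
t=9: input=3 -> V=9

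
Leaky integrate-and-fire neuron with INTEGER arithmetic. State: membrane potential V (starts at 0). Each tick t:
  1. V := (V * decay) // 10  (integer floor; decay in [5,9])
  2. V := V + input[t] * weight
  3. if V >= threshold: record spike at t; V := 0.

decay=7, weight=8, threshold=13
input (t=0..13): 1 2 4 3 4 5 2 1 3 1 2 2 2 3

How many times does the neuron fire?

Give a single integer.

t=0: input=1 -> V=8
t=1: input=2 -> V=0 FIRE
t=2: input=4 -> V=0 FIRE
t=3: input=3 -> V=0 FIRE
t=4: input=4 -> V=0 FIRE
t=5: input=5 -> V=0 FIRE
t=6: input=2 -> V=0 FIRE
t=7: input=1 -> V=8
t=8: input=3 -> V=0 FIRE
t=9: input=1 -> V=8
t=10: input=2 -> V=0 FIRE
t=11: input=2 -> V=0 FIRE
t=12: input=2 -> V=0 FIRE
t=13: input=3 -> V=0 FIRE

Answer: 11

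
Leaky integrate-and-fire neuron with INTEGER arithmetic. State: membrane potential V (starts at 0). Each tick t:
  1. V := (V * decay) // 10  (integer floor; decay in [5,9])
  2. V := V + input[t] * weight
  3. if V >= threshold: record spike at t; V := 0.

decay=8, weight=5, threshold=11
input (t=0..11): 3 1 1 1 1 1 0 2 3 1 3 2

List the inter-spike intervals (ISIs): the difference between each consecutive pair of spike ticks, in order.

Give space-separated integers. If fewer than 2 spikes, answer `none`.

t=0: input=3 -> V=0 FIRE
t=1: input=1 -> V=5
t=2: input=1 -> V=9
t=3: input=1 -> V=0 FIRE
t=4: input=1 -> V=5
t=5: input=1 -> V=9
t=6: input=0 -> V=7
t=7: input=2 -> V=0 FIRE
t=8: input=3 -> V=0 FIRE
t=9: input=1 -> V=5
t=10: input=3 -> V=0 FIRE
t=11: input=2 -> V=10

Answer: 3 4 1 2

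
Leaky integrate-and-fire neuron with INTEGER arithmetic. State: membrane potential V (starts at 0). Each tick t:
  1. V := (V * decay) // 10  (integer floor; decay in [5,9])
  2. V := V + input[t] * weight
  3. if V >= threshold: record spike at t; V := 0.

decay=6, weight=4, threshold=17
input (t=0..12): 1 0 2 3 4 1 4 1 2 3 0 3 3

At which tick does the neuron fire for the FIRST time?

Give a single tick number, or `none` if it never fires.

Answer: 3

Derivation:
t=0: input=1 -> V=4
t=1: input=0 -> V=2
t=2: input=2 -> V=9
t=3: input=3 -> V=0 FIRE
t=4: input=4 -> V=16
t=5: input=1 -> V=13
t=6: input=4 -> V=0 FIRE
t=7: input=1 -> V=4
t=8: input=2 -> V=10
t=9: input=3 -> V=0 FIRE
t=10: input=0 -> V=0
t=11: input=3 -> V=12
t=12: input=3 -> V=0 FIRE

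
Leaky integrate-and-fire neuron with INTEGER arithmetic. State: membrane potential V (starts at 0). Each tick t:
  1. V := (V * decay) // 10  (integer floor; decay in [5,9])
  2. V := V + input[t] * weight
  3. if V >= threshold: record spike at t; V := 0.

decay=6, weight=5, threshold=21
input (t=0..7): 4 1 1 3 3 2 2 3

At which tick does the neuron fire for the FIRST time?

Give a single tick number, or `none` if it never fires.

t=0: input=4 -> V=20
t=1: input=1 -> V=17
t=2: input=1 -> V=15
t=3: input=3 -> V=0 FIRE
t=4: input=3 -> V=15
t=5: input=2 -> V=19
t=6: input=2 -> V=0 FIRE
t=7: input=3 -> V=15

Answer: 3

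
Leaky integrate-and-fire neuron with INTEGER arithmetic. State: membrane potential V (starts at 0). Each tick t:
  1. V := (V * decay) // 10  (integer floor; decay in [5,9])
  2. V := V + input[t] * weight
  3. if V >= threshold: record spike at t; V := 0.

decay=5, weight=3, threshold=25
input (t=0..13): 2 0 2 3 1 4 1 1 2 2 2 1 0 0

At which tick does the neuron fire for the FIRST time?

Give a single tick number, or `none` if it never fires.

t=0: input=2 -> V=6
t=1: input=0 -> V=3
t=2: input=2 -> V=7
t=3: input=3 -> V=12
t=4: input=1 -> V=9
t=5: input=4 -> V=16
t=6: input=1 -> V=11
t=7: input=1 -> V=8
t=8: input=2 -> V=10
t=9: input=2 -> V=11
t=10: input=2 -> V=11
t=11: input=1 -> V=8
t=12: input=0 -> V=4
t=13: input=0 -> V=2

Answer: none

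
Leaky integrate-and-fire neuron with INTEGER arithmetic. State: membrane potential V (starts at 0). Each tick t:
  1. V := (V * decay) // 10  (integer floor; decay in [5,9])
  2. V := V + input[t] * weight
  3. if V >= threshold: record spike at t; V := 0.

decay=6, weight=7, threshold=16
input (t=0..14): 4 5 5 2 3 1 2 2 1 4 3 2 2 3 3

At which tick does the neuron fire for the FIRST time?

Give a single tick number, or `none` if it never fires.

Answer: 0

Derivation:
t=0: input=4 -> V=0 FIRE
t=1: input=5 -> V=0 FIRE
t=2: input=5 -> V=0 FIRE
t=3: input=2 -> V=14
t=4: input=3 -> V=0 FIRE
t=5: input=1 -> V=7
t=6: input=2 -> V=0 FIRE
t=7: input=2 -> V=14
t=8: input=1 -> V=15
t=9: input=4 -> V=0 FIRE
t=10: input=3 -> V=0 FIRE
t=11: input=2 -> V=14
t=12: input=2 -> V=0 FIRE
t=13: input=3 -> V=0 FIRE
t=14: input=3 -> V=0 FIRE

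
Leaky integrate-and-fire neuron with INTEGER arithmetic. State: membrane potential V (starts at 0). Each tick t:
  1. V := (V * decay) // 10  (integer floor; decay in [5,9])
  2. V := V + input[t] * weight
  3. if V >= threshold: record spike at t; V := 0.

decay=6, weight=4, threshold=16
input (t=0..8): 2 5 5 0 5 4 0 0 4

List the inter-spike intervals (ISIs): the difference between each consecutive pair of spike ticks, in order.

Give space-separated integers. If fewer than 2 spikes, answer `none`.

Answer: 1 2 1 3

Derivation:
t=0: input=2 -> V=8
t=1: input=5 -> V=0 FIRE
t=2: input=5 -> V=0 FIRE
t=3: input=0 -> V=0
t=4: input=5 -> V=0 FIRE
t=5: input=4 -> V=0 FIRE
t=6: input=0 -> V=0
t=7: input=0 -> V=0
t=8: input=4 -> V=0 FIRE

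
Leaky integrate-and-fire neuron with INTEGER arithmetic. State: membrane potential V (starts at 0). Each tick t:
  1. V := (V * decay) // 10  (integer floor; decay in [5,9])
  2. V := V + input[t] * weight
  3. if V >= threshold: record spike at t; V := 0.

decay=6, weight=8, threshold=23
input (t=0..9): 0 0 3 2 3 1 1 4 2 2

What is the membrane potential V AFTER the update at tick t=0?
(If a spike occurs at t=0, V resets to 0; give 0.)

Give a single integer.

Answer: 0

Derivation:
t=0: input=0 -> V=0
t=1: input=0 -> V=0
t=2: input=3 -> V=0 FIRE
t=3: input=2 -> V=16
t=4: input=3 -> V=0 FIRE
t=5: input=1 -> V=8
t=6: input=1 -> V=12
t=7: input=4 -> V=0 FIRE
t=8: input=2 -> V=16
t=9: input=2 -> V=0 FIRE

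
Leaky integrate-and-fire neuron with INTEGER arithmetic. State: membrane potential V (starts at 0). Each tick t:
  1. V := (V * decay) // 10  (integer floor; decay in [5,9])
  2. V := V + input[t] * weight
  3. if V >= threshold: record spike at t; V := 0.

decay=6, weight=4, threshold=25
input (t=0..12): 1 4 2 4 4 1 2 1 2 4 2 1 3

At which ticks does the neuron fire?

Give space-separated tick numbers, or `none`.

t=0: input=1 -> V=4
t=1: input=4 -> V=18
t=2: input=2 -> V=18
t=3: input=4 -> V=0 FIRE
t=4: input=4 -> V=16
t=5: input=1 -> V=13
t=6: input=2 -> V=15
t=7: input=1 -> V=13
t=8: input=2 -> V=15
t=9: input=4 -> V=0 FIRE
t=10: input=2 -> V=8
t=11: input=1 -> V=8
t=12: input=3 -> V=16

Answer: 3 9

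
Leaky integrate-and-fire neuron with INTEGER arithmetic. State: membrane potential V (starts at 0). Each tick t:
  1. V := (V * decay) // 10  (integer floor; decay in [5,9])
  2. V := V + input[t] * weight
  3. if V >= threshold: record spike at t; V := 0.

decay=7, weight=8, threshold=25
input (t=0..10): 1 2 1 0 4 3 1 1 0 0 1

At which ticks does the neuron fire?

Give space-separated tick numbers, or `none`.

Answer: 4

Derivation:
t=0: input=1 -> V=8
t=1: input=2 -> V=21
t=2: input=1 -> V=22
t=3: input=0 -> V=15
t=4: input=4 -> V=0 FIRE
t=5: input=3 -> V=24
t=6: input=1 -> V=24
t=7: input=1 -> V=24
t=8: input=0 -> V=16
t=9: input=0 -> V=11
t=10: input=1 -> V=15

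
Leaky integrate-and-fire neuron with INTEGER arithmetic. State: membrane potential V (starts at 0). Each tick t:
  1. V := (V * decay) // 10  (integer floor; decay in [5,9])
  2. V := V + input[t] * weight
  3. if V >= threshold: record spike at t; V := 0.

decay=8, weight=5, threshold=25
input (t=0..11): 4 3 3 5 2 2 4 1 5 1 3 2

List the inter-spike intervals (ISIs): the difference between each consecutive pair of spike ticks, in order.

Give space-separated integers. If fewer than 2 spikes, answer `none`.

t=0: input=4 -> V=20
t=1: input=3 -> V=0 FIRE
t=2: input=3 -> V=15
t=3: input=5 -> V=0 FIRE
t=4: input=2 -> V=10
t=5: input=2 -> V=18
t=6: input=4 -> V=0 FIRE
t=7: input=1 -> V=5
t=8: input=5 -> V=0 FIRE
t=9: input=1 -> V=5
t=10: input=3 -> V=19
t=11: input=2 -> V=0 FIRE

Answer: 2 3 2 3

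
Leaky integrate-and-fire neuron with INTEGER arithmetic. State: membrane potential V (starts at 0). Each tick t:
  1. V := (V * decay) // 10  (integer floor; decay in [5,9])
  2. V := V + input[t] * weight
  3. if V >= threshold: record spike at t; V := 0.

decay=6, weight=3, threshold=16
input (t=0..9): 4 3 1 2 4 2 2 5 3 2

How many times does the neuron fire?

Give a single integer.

Answer: 3

Derivation:
t=0: input=4 -> V=12
t=1: input=3 -> V=0 FIRE
t=2: input=1 -> V=3
t=3: input=2 -> V=7
t=4: input=4 -> V=0 FIRE
t=5: input=2 -> V=6
t=6: input=2 -> V=9
t=7: input=5 -> V=0 FIRE
t=8: input=3 -> V=9
t=9: input=2 -> V=11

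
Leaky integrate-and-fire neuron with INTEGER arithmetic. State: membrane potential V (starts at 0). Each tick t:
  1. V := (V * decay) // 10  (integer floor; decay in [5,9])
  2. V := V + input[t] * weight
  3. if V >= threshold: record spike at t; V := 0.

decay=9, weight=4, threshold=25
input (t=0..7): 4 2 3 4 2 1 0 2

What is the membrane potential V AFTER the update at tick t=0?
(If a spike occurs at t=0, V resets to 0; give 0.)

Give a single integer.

t=0: input=4 -> V=16
t=1: input=2 -> V=22
t=2: input=3 -> V=0 FIRE
t=3: input=4 -> V=16
t=4: input=2 -> V=22
t=5: input=1 -> V=23
t=6: input=0 -> V=20
t=7: input=2 -> V=0 FIRE

Answer: 16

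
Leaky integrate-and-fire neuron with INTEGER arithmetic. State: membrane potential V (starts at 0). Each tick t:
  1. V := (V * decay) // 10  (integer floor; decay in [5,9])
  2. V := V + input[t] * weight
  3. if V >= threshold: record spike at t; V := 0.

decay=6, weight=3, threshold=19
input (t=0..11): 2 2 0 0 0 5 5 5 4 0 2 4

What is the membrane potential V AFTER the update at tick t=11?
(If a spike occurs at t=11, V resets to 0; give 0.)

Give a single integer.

Answer: 15

Derivation:
t=0: input=2 -> V=6
t=1: input=2 -> V=9
t=2: input=0 -> V=5
t=3: input=0 -> V=3
t=4: input=0 -> V=1
t=5: input=5 -> V=15
t=6: input=5 -> V=0 FIRE
t=7: input=5 -> V=15
t=8: input=4 -> V=0 FIRE
t=9: input=0 -> V=0
t=10: input=2 -> V=6
t=11: input=4 -> V=15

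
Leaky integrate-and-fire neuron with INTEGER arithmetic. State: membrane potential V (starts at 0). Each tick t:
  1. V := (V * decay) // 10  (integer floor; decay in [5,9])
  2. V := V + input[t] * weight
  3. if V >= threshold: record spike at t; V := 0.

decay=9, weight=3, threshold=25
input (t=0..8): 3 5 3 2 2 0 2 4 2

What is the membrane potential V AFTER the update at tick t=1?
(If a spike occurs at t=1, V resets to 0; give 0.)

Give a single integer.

t=0: input=3 -> V=9
t=1: input=5 -> V=23
t=2: input=3 -> V=0 FIRE
t=3: input=2 -> V=6
t=4: input=2 -> V=11
t=5: input=0 -> V=9
t=6: input=2 -> V=14
t=7: input=4 -> V=24
t=8: input=2 -> V=0 FIRE

Answer: 23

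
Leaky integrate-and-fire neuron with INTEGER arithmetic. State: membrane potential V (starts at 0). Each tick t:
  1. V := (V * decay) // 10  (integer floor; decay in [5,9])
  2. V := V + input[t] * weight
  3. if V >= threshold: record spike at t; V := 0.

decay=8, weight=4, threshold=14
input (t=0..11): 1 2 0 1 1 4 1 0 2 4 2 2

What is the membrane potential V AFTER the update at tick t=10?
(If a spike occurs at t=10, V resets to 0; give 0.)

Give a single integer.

Answer: 8

Derivation:
t=0: input=1 -> V=4
t=1: input=2 -> V=11
t=2: input=0 -> V=8
t=3: input=1 -> V=10
t=4: input=1 -> V=12
t=5: input=4 -> V=0 FIRE
t=6: input=1 -> V=4
t=7: input=0 -> V=3
t=8: input=2 -> V=10
t=9: input=4 -> V=0 FIRE
t=10: input=2 -> V=8
t=11: input=2 -> V=0 FIRE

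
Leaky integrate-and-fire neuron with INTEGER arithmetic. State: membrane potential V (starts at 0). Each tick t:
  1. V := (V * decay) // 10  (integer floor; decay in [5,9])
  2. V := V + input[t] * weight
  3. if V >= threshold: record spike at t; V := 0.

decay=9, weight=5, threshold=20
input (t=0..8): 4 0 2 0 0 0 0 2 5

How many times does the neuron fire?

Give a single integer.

Answer: 2

Derivation:
t=0: input=4 -> V=0 FIRE
t=1: input=0 -> V=0
t=2: input=2 -> V=10
t=3: input=0 -> V=9
t=4: input=0 -> V=8
t=5: input=0 -> V=7
t=6: input=0 -> V=6
t=7: input=2 -> V=15
t=8: input=5 -> V=0 FIRE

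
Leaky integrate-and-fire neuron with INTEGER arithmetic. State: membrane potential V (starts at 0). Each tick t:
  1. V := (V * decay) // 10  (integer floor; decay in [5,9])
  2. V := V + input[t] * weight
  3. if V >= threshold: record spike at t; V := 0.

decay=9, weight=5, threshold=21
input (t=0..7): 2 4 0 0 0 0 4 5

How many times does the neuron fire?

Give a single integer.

t=0: input=2 -> V=10
t=1: input=4 -> V=0 FIRE
t=2: input=0 -> V=0
t=3: input=0 -> V=0
t=4: input=0 -> V=0
t=5: input=0 -> V=0
t=6: input=4 -> V=20
t=7: input=5 -> V=0 FIRE

Answer: 2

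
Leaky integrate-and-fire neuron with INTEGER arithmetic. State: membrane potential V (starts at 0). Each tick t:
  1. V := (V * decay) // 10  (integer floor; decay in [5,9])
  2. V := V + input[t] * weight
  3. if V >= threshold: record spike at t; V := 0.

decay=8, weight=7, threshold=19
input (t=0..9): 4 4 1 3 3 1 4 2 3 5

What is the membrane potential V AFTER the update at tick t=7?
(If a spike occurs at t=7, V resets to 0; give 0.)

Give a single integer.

Answer: 14

Derivation:
t=0: input=4 -> V=0 FIRE
t=1: input=4 -> V=0 FIRE
t=2: input=1 -> V=7
t=3: input=3 -> V=0 FIRE
t=4: input=3 -> V=0 FIRE
t=5: input=1 -> V=7
t=6: input=4 -> V=0 FIRE
t=7: input=2 -> V=14
t=8: input=3 -> V=0 FIRE
t=9: input=5 -> V=0 FIRE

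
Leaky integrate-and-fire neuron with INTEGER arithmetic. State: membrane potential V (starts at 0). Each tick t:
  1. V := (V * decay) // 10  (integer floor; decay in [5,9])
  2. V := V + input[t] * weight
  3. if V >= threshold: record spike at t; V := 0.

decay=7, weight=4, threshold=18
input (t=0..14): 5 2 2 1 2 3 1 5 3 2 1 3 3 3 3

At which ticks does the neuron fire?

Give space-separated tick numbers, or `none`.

Answer: 0 5 7 11 13

Derivation:
t=0: input=5 -> V=0 FIRE
t=1: input=2 -> V=8
t=2: input=2 -> V=13
t=3: input=1 -> V=13
t=4: input=2 -> V=17
t=5: input=3 -> V=0 FIRE
t=6: input=1 -> V=4
t=7: input=5 -> V=0 FIRE
t=8: input=3 -> V=12
t=9: input=2 -> V=16
t=10: input=1 -> V=15
t=11: input=3 -> V=0 FIRE
t=12: input=3 -> V=12
t=13: input=3 -> V=0 FIRE
t=14: input=3 -> V=12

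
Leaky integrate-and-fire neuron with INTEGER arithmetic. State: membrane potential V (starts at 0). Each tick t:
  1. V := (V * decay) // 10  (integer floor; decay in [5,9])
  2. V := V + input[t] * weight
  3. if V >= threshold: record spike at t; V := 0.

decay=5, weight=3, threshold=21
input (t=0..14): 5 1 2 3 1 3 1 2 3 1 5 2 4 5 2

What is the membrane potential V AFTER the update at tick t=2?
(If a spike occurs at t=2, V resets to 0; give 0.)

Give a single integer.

t=0: input=5 -> V=15
t=1: input=1 -> V=10
t=2: input=2 -> V=11
t=3: input=3 -> V=14
t=4: input=1 -> V=10
t=5: input=3 -> V=14
t=6: input=1 -> V=10
t=7: input=2 -> V=11
t=8: input=3 -> V=14
t=9: input=1 -> V=10
t=10: input=5 -> V=20
t=11: input=2 -> V=16
t=12: input=4 -> V=20
t=13: input=5 -> V=0 FIRE
t=14: input=2 -> V=6

Answer: 11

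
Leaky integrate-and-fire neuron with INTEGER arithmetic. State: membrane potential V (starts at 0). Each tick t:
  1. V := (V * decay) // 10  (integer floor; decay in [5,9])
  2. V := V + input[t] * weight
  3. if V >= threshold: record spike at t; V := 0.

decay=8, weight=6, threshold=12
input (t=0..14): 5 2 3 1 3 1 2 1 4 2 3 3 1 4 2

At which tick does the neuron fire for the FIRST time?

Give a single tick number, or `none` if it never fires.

t=0: input=5 -> V=0 FIRE
t=1: input=2 -> V=0 FIRE
t=2: input=3 -> V=0 FIRE
t=3: input=1 -> V=6
t=4: input=3 -> V=0 FIRE
t=5: input=1 -> V=6
t=6: input=2 -> V=0 FIRE
t=7: input=1 -> V=6
t=8: input=4 -> V=0 FIRE
t=9: input=2 -> V=0 FIRE
t=10: input=3 -> V=0 FIRE
t=11: input=3 -> V=0 FIRE
t=12: input=1 -> V=6
t=13: input=4 -> V=0 FIRE
t=14: input=2 -> V=0 FIRE

Answer: 0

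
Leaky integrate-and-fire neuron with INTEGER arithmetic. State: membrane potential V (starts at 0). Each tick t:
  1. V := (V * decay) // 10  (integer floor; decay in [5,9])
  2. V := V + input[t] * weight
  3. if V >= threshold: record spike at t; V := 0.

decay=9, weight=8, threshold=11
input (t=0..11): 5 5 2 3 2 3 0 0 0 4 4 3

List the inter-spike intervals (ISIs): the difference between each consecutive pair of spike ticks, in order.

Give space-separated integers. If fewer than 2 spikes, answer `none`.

Answer: 1 1 1 1 1 4 1 1

Derivation:
t=0: input=5 -> V=0 FIRE
t=1: input=5 -> V=0 FIRE
t=2: input=2 -> V=0 FIRE
t=3: input=3 -> V=0 FIRE
t=4: input=2 -> V=0 FIRE
t=5: input=3 -> V=0 FIRE
t=6: input=0 -> V=0
t=7: input=0 -> V=0
t=8: input=0 -> V=0
t=9: input=4 -> V=0 FIRE
t=10: input=4 -> V=0 FIRE
t=11: input=3 -> V=0 FIRE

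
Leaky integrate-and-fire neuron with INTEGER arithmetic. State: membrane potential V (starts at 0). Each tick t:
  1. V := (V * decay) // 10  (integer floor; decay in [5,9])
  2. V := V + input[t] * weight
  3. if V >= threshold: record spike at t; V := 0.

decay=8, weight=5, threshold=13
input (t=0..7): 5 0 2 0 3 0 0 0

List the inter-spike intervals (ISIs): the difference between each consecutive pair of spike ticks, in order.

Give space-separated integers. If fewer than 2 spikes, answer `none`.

t=0: input=5 -> V=0 FIRE
t=1: input=0 -> V=0
t=2: input=2 -> V=10
t=3: input=0 -> V=8
t=4: input=3 -> V=0 FIRE
t=5: input=0 -> V=0
t=6: input=0 -> V=0
t=7: input=0 -> V=0

Answer: 4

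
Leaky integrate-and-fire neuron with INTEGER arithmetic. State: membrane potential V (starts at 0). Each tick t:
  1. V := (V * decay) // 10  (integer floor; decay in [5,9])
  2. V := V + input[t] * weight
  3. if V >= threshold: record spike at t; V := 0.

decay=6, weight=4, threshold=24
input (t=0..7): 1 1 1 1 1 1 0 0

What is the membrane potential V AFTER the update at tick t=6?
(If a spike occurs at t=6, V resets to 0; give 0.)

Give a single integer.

t=0: input=1 -> V=4
t=1: input=1 -> V=6
t=2: input=1 -> V=7
t=3: input=1 -> V=8
t=4: input=1 -> V=8
t=5: input=1 -> V=8
t=6: input=0 -> V=4
t=7: input=0 -> V=2

Answer: 4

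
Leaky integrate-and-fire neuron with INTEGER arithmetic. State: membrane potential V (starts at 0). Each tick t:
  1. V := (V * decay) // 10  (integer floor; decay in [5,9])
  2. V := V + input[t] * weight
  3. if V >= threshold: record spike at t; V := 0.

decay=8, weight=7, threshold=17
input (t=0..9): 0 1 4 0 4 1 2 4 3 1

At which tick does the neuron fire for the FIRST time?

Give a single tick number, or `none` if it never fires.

Answer: 2

Derivation:
t=0: input=0 -> V=0
t=1: input=1 -> V=7
t=2: input=4 -> V=0 FIRE
t=3: input=0 -> V=0
t=4: input=4 -> V=0 FIRE
t=5: input=1 -> V=7
t=6: input=2 -> V=0 FIRE
t=7: input=4 -> V=0 FIRE
t=8: input=3 -> V=0 FIRE
t=9: input=1 -> V=7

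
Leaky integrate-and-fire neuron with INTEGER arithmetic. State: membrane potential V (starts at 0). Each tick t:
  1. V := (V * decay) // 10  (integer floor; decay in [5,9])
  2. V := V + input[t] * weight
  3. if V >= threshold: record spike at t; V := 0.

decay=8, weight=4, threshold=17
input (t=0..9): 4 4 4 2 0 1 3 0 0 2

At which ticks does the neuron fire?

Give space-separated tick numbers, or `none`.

Answer: 1 3

Derivation:
t=0: input=4 -> V=16
t=1: input=4 -> V=0 FIRE
t=2: input=4 -> V=16
t=3: input=2 -> V=0 FIRE
t=4: input=0 -> V=0
t=5: input=1 -> V=4
t=6: input=3 -> V=15
t=7: input=0 -> V=12
t=8: input=0 -> V=9
t=9: input=2 -> V=15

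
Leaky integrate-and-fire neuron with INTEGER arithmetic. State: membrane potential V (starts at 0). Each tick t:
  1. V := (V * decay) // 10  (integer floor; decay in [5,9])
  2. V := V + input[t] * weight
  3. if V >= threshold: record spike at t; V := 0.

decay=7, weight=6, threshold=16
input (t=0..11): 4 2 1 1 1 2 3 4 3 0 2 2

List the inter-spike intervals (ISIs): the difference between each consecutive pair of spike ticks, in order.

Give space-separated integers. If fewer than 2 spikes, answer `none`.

Answer: 4 2 1 1 3

Derivation:
t=0: input=4 -> V=0 FIRE
t=1: input=2 -> V=12
t=2: input=1 -> V=14
t=3: input=1 -> V=15
t=4: input=1 -> V=0 FIRE
t=5: input=2 -> V=12
t=6: input=3 -> V=0 FIRE
t=7: input=4 -> V=0 FIRE
t=8: input=3 -> V=0 FIRE
t=9: input=0 -> V=0
t=10: input=2 -> V=12
t=11: input=2 -> V=0 FIRE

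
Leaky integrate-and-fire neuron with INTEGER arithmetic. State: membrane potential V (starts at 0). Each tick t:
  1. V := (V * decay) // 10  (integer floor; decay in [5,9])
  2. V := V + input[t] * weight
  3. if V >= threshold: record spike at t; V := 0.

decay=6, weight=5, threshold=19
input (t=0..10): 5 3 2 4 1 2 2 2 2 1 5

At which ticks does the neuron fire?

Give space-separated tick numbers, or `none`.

Answer: 0 2 3 7 10

Derivation:
t=0: input=5 -> V=0 FIRE
t=1: input=3 -> V=15
t=2: input=2 -> V=0 FIRE
t=3: input=4 -> V=0 FIRE
t=4: input=1 -> V=5
t=5: input=2 -> V=13
t=6: input=2 -> V=17
t=7: input=2 -> V=0 FIRE
t=8: input=2 -> V=10
t=9: input=1 -> V=11
t=10: input=5 -> V=0 FIRE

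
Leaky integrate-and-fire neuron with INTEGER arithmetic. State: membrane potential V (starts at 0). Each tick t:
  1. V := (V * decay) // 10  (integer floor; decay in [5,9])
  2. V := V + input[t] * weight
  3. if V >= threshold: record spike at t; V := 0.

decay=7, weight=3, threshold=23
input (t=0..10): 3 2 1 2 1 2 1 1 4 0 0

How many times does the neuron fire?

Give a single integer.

t=0: input=3 -> V=9
t=1: input=2 -> V=12
t=2: input=1 -> V=11
t=3: input=2 -> V=13
t=4: input=1 -> V=12
t=5: input=2 -> V=14
t=6: input=1 -> V=12
t=7: input=1 -> V=11
t=8: input=4 -> V=19
t=9: input=0 -> V=13
t=10: input=0 -> V=9

Answer: 0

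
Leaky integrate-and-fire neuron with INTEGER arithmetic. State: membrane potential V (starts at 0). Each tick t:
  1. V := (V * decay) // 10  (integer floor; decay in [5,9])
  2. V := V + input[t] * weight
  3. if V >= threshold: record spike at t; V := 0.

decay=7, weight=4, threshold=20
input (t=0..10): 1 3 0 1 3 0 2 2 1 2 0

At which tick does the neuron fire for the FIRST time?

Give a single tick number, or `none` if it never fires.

t=0: input=1 -> V=4
t=1: input=3 -> V=14
t=2: input=0 -> V=9
t=3: input=1 -> V=10
t=4: input=3 -> V=19
t=5: input=0 -> V=13
t=6: input=2 -> V=17
t=7: input=2 -> V=19
t=8: input=1 -> V=17
t=9: input=2 -> V=19
t=10: input=0 -> V=13

Answer: none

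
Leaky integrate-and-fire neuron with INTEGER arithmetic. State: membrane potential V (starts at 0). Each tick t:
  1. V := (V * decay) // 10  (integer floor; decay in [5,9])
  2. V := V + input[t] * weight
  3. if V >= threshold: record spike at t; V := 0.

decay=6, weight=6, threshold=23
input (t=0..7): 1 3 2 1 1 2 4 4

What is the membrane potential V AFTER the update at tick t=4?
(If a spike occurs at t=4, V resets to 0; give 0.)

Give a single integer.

t=0: input=1 -> V=6
t=1: input=3 -> V=21
t=2: input=2 -> V=0 FIRE
t=3: input=1 -> V=6
t=4: input=1 -> V=9
t=5: input=2 -> V=17
t=6: input=4 -> V=0 FIRE
t=7: input=4 -> V=0 FIRE

Answer: 9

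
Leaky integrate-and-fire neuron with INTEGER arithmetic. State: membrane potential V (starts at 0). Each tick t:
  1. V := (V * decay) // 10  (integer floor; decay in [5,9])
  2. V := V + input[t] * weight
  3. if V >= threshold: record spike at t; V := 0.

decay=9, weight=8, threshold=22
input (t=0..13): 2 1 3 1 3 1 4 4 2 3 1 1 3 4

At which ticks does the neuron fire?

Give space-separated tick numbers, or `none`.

t=0: input=2 -> V=16
t=1: input=1 -> V=0 FIRE
t=2: input=3 -> V=0 FIRE
t=3: input=1 -> V=8
t=4: input=3 -> V=0 FIRE
t=5: input=1 -> V=8
t=6: input=4 -> V=0 FIRE
t=7: input=4 -> V=0 FIRE
t=8: input=2 -> V=16
t=9: input=3 -> V=0 FIRE
t=10: input=1 -> V=8
t=11: input=1 -> V=15
t=12: input=3 -> V=0 FIRE
t=13: input=4 -> V=0 FIRE

Answer: 1 2 4 6 7 9 12 13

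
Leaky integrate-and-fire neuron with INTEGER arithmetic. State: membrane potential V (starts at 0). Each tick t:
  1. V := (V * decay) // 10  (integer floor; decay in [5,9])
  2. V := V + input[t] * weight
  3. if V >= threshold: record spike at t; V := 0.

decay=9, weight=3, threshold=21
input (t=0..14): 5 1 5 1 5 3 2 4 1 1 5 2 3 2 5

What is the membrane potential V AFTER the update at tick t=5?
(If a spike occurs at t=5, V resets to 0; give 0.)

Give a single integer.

Answer: 0

Derivation:
t=0: input=5 -> V=15
t=1: input=1 -> V=16
t=2: input=5 -> V=0 FIRE
t=3: input=1 -> V=3
t=4: input=5 -> V=17
t=5: input=3 -> V=0 FIRE
t=6: input=2 -> V=6
t=7: input=4 -> V=17
t=8: input=1 -> V=18
t=9: input=1 -> V=19
t=10: input=5 -> V=0 FIRE
t=11: input=2 -> V=6
t=12: input=3 -> V=14
t=13: input=2 -> V=18
t=14: input=5 -> V=0 FIRE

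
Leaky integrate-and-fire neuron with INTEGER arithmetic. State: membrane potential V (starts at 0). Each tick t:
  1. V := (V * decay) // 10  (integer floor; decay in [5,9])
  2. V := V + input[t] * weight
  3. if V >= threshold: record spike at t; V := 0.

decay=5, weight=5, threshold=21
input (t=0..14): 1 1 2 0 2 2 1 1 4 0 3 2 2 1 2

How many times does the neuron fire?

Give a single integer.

Answer: 1

Derivation:
t=0: input=1 -> V=5
t=1: input=1 -> V=7
t=2: input=2 -> V=13
t=3: input=0 -> V=6
t=4: input=2 -> V=13
t=5: input=2 -> V=16
t=6: input=1 -> V=13
t=7: input=1 -> V=11
t=8: input=4 -> V=0 FIRE
t=9: input=0 -> V=0
t=10: input=3 -> V=15
t=11: input=2 -> V=17
t=12: input=2 -> V=18
t=13: input=1 -> V=14
t=14: input=2 -> V=17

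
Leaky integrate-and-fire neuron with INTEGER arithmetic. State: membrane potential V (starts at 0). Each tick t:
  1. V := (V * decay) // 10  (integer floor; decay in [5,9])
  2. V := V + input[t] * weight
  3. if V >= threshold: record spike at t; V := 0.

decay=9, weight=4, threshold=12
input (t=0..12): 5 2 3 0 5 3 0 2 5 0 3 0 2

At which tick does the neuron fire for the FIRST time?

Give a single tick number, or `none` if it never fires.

Answer: 0

Derivation:
t=0: input=5 -> V=0 FIRE
t=1: input=2 -> V=8
t=2: input=3 -> V=0 FIRE
t=3: input=0 -> V=0
t=4: input=5 -> V=0 FIRE
t=5: input=3 -> V=0 FIRE
t=6: input=0 -> V=0
t=7: input=2 -> V=8
t=8: input=5 -> V=0 FIRE
t=9: input=0 -> V=0
t=10: input=3 -> V=0 FIRE
t=11: input=0 -> V=0
t=12: input=2 -> V=8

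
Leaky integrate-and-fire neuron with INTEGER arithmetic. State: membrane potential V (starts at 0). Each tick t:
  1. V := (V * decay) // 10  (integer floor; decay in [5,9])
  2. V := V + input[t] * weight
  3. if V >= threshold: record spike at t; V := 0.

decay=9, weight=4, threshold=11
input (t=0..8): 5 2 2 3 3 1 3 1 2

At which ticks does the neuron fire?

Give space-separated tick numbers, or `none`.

Answer: 0 2 3 4 6 8

Derivation:
t=0: input=5 -> V=0 FIRE
t=1: input=2 -> V=8
t=2: input=2 -> V=0 FIRE
t=3: input=3 -> V=0 FIRE
t=4: input=3 -> V=0 FIRE
t=5: input=1 -> V=4
t=6: input=3 -> V=0 FIRE
t=7: input=1 -> V=4
t=8: input=2 -> V=0 FIRE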